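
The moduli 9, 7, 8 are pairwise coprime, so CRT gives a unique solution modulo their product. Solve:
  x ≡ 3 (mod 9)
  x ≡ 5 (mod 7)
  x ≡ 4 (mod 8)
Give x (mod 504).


Moduli 9, 7, 8 are pairwise coprime; by CRT there is a unique solution modulo M = 9 · 7 · 8 = 504.
Solve pairwise, accumulating the modulus:
  Start with x ≡ 3 (mod 9).
  Combine with x ≡ 5 (mod 7): since gcd(9, 7) = 1, we get a unique residue mod 63.
    Write x = 3 + 9·t and substitute into x ≡ 5 (mod 7): 9·t ≡ 5 − 3 = 2 (mod 7).
    Reduce coefficients mod 7: 2·t ≡ 2 (mod 7).
    The inverse of 2 mod 7 is 4 (since 2·4 = 8 = 1·7 + 1), so t ≡ 4·2 = 8 ≡ 1 (mod 7).
    Then x = 3 + 9·1 = 12, valid modulo lcm(9, 7) = 63: x ≡ 12 (mod 63).
  Combine with x ≡ 4 (mod 8): since gcd(63, 8) = 1, we get a unique residue mod 504.
    Write x = 12 + 63·t and substitute into x ≡ 4 (mod 8): 63·t ≡ 4 − 12 = -8 (mod 8).
    Reduce coefficients mod 8: 7·t ≡ 0 (mod 8).
    The inverse of 7 mod 8 is 7 (since 7·7 = 49 = 6·8 + 1), so t ≡ 7·0 = 0 ≡ 0 (mod 8).
    Then x = 12 + 63·0 = 12, valid modulo lcm(63, 8) = 504: x ≡ 12 (mod 504).
Verify: 12 mod 9 = 3 ✓, 12 mod 7 = 5 ✓, 12 mod 8 = 4 ✓.

x ≡ 12 (mod 504).


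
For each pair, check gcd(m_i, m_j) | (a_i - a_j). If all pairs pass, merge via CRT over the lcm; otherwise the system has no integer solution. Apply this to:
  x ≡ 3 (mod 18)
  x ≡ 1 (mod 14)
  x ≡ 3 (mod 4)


Moduli 18, 14, 4 are not pairwise coprime, so CRT works modulo lcm(m_i) when all pairwise compatibility conditions hold.
Pairwise compatibility: gcd(m_i, m_j) must divide a_i - a_j for every pair.
Merge one congruence at a time:
  Start: x ≡ 3 (mod 18).
  Combine with x ≡ 1 (mod 14): gcd(18, 14) = 2; 1 - 3 = -2, which IS divisible by 2, so compatible.
    Write x = 3 + 18·t and substitute into x ≡ 1 (mod 14): 18·t ≡ 1 − 3 = -2 (mod 14).
    Divide the congruence (and modulus) by g = 2: 9·t ≡ -1 (mod 7).
    Reduce coefficients mod 7: 2·t ≡ 6 (mod 7).
    The inverse of 2 mod 7 is 4 (since 2·4 = 8 = 1·7 + 1), so t ≡ 4·6 = 24 ≡ 3 (mod 7).
    Then x = 3 + 18·3 = 57, valid modulo lcm(18, 14) = 126: x ≡ 57 (mod 126).
  Combine with x ≡ 3 (mod 4): gcd(126, 4) = 2; 3 - 57 = -54, which IS divisible by 2, so compatible.
    Write x = 57 + 126·t and substitute into x ≡ 3 (mod 4): 126·t ≡ 3 − 57 = -54 (mod 4).
    Divide the congruence (and modulus) by g = 2: 63·t ≡ -27 (mod 2).
    Reduce coefficients mod 2: 1·t ≡ 1 (mod 2).
    So t ≡ 1 (mod 2).
    Then x = 57 + 126·1 = 183, valid modulo lcm(126, 4) = 252: x ≡ 183 (mod 252).
Verify: 183 mod 18 = 3, 183 mod 14 = 1, 183 mod 4 = 3.

x ≡ 183 (mod 252).


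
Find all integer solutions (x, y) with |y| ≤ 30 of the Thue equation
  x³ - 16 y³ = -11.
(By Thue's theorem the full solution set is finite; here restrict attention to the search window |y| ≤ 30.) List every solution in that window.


The equation is x³ - 16y³ = -11. For fixed y, x³ = 16·y³ − 11, so a solution requires the RHS to be a perfect cube.
Strategy: iterate y from -30 to 30, compute RHS = 16·y³ − 11, and check whether it is a (positive or negative) perfect cube.
Check small values of y:
  y = 0: RHS = -11 is not a perfect cube.
  y = 1: RHS = 5 is not a perfect cube.
  y = -1: RHS = -27 = (-3)³ ⇒ x = -3 works.
  y = 2: RHS = 117 is not a perfect cube.
  y = -2: RHS = -139 is not a perfect cube.
  y = 3: RHS = 421 is not a perfect cube.
  y = -3: RHS = -443 is not a perfect cube.
Continuing the search up to |y| = 30 finds no further solutions beyond those listed.
Collected solutions: (-3, -1).

Solutions (with |y| ≤ 30): (-3, -1).


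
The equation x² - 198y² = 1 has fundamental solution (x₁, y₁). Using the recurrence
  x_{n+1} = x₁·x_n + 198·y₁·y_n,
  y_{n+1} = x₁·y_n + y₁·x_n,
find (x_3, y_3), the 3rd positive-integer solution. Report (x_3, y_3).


Step 1: Find the fundamental solution (x₁, y₁) of x² - 198y² = 1.
  Expand √198 as a continued fraction. a₀ = ⌊√198⌋ = 14; iterate m_{k+1} = d_k·a_k − m_k, d_{k+1} = (198 − m_{k+1}²)/d_k, a_{k+1} = ⌊(a₀ + m_{k+1})/d_{k+1}⌋ (starting m₀ = 0, d₀ = 1), with convergents p_k = a_k·p_{k-1} + p_{k-2}, q_k = a_k·q_{k-1} + q_{k-2} (p₋₁ = 1, q₋₁ = 0):
  k = 0: a₀ = 14; p₀/q₀ = 14/1; p₀² − 198·q₀² = 196 − 198 = -2.
  k = 1: m = 14, d = 2, a = ⌊(14 + 14)/2⌋ = 14; p/q = (14·14 + 1)/(14·1 + 0) = 197/14; p² − 198·q² = 38809 − 38808 = 1.
  The first convergent with p² − 198·q² = 1 gives the fundamental solution (x₁, y₁) = (197, 14).
Step 2: Apply the recurrence (x_{n+1}, y_{n+1}) = (x₁x_n + 198y₁y_n, x₁y_n + y₁x_n) repeatedly.
  From (x_1, y_1) = (197, 14): x_2 = 197·197 + 198·14·14 = 77617; y_2 = 197·14 + 14·197 = 5516.
  From (x_2, y_2) = (77617, 5516): x_3 = 197·77617 + 198·14·5516 = 30580901; y_3 = 197·5516 + 14·77617 = 2173290.
Step 3: Verify x_3² - 198·y_3² = 935191505971801 - 935191505971800 = 1 (should be 1). ✓

(x_1, y_1) = (197, 14); (x_3, y_3) = (30580901, 2173290).


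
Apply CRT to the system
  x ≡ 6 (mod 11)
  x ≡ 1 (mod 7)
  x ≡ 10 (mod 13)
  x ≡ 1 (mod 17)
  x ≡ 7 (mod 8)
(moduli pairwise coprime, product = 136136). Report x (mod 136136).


Product of moduli M = 11 · 7 · 13 · 17 · 8 = 136136.
Merge one congruence at a time:
  Start: x ≡ 6 (mod 11).
  Combine with x ≡ 1 (mod 7); new modulus lcm = 77.
    Write x = 6 + 11·t and substitute into x ≡ 1 (mod 7): 11·t ≡ 1 − 6 = -5 (mod 7).
    Reduce coefficients mod 7: 4·t ≡ 2 (mod 7).
    The inverse of 4 mod 7 is 2 (since 4·2 = 8 = 1·7 + 1), so t ≡ 2·2 = 4 ≡ 4 (mod 7).
    Then x = 6 + 11·4 = 50, valid modulo lcm(11, 7) = 77: x ≡ 50 (mod 77).
  Combine with x ≡ 10 (mod 13); new modulus lcm = 1001.
    Write x = 50 + 77·t and substitute into x ≡ 10 (mod 13): 77·t ≡ 10 − 50 = -40 (mod 13).
    Reduce coefficients mod 13: 12·t ≡ 12 (mod 13).
    The inverse of 12 mod 13 is 12 (since 12·12 = 144 = 11·13 + 1), so t ≡ 12·12 = 144 ≡ 1 (mod 13).
    Then x = 50 + 77·1 = 127, valid modulo lcm(77, 13) = 1001: x ≡ 127 (mod 1001).
  Combine with x ≡ 1 (mod 17); new modulus lcm = 17017.
    Write x = 127 + 1001·t and substitute into x ≡ 1 (mod 17): 1001·t ≡ 1 − 127 = -126 (mod 17).
    Reduce coefficients mod 17: 15·t ≡ 10 (mod 17).
    The inverse of 15 mod 17 is 8 (since 15·8 = 120 = 7·17 + 1), so t ≡ 8·10 = 80 ≡ 12 (mod 17).
    Then x = 127 + 1001·12 = 12139, valid modulo lcm(1001, 17) = 17017: x ≡ 12139 (mod 17017).
  Combine with x ≡ 7 (mod 8); new modulus lcm = 136136.
    Write x = 12139 + 17017·t and substitute into x ≡ 7 (mod 8): 17017·t ≡ 7 − 12139 = -12132 (mod 8).
    Reduce coefficients mod 8: 1·t ≡ 4 (mod 8).
    So t ≡ 4 (mod 8).
    Then x = 12139 + 17017·4 = 80207, valid modulo lcm(17017, 8) = 136136: x ≡ 80207 (mod 136136).
Verify against each original: 80207 mod 11 = 6, 80207 mod 7 = 1, 80207 mod 13 = 10, 80207 mod 17 = 1, 80207 mod 8 = 7.

x ≡ 80207 (mod 136136).


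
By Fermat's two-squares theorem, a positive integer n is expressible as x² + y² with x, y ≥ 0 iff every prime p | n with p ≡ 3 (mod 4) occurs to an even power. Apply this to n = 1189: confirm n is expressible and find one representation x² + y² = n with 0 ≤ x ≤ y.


Step 1: Factor n = 1189 = 29 · 41.
Step 2: Check the mod-4 condition on each prime factor: 29 ≡ 1 (mod 4), exponent 1; 41 ≡ 1 (mod 4), exponent 1.
All primes ≡ 3 (mod 4) appear to even exponent (or don't appear), so by the two-squares theorem n IS expressible as a sum of two squares.
Step 3: Build a representation. Here n = 29 · 41 is a product of primes ≡ 1 (mod 4). Each prime p ≡ 1 (mod 4) is itself a sum of two squares; find a² by testing p − a² for a perfect square:
  29: 29 − 1² = 28, 29 − 2² = 25 = 5² ⇒ 29 = 2² + 5².
  41: 41 − 1² = 40, 41 − 2² = 37, 41 − 3² = 32, 41 − 4² = 25 = 5² ⇒ 41 = 4² + 5².
  Combine using the Brahmagupta–Fibonacci identity (a² + b²)(c² + d²) = (ac − bd)² + (ad + bc)² = (ac + bd)² + (ad − bc)²:
  29 · 41 = 1189: from (2² + 5²)(4² + 5²), take (2·4 − 5·5, 2·5 + 5·4) = (8 − 25, 10 + 20) = (-17, 30); dropping signs (only squares matter) gives (17, 30); check 17² + 30² = 289 + 900 = 1189 ✓.
Step 4: Order so x ≤ y and verify: 17² + 30² = 289 + 900 = 1189 = n. ✓

n = 1189 = 17² + 30² (one valid representation with x ≤ y).


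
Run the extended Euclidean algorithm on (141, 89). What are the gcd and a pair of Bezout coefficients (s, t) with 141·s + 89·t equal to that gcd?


Euclidean algorithm on (141, 89) — divide until remainder is 0:
  141 = 1 · 89 + 52
  89 = 1 · 52 + 37
  52 = 1 · 37 + 15
  37 = 2 · 15 + 7
  15 = 2 · 7 + 1
  7 = 7 · 1 + 0
gcd(141, 89) = 1.
Track Bezout coefficients alongside the remainders: start with r₀ = 141 = a·1 + b·0 (s = 1, t = 0) and r₁ = 89 = a·0 + b·1 (s = 0, t = 1); each new remainder r_{k+1} = r_{k-1} − q_k·r_k inherits s_{k+1} = s_{k-1} − q_k·s_k, t_{k+1} = t_{k-1} − q_k·t_k, so r_k = a·s_k + b·t_k at every step:
  q = 1: r = 52, s = 1 − 1·0 = 1, t = 0 − 1·1 = -1  (check: 141·1 + 89·(-1) = 52)
  q = 1: r = 37, s = 0 − 1·1 = -1, t = 1 − 1·(-1) = 2  (check: 141·(-1) + 89·2 = 37)
  q = 1: r = 15, s = 1 − 1·(-1) = 2, t = -1 − 1·2 = -3  (check: 141·2 + 89·(-3) = 15)
  q = 2: r = 7, s = -1 − 2·2 = -5, t = 2 − 2·(-3) = 8  (check: 141·(-5) + 89·8 = 7)
  q = 2: r = 1, s = 2 − 2·(-5) = 12, t = -3 − 2·8 = -19  (check: 141·12 + 89·(-19) = 1)
The row with r = 1 (the gcd) gives the Bezout coefficients s = 12, t = -19.
Result: 141 · (12) + 89 · (-19) = 1.

gcd(141, 89) = 1; s = 12, t = -19 (check: 141·12 + 89·(-19) = 1).


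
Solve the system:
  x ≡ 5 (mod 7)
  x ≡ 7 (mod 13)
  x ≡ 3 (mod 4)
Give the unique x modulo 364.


Moduli 7, 13, 4 are pairwise coprime; by CRT there is a unique solution modulo M = 7 · 13 · 4 = 364.
Solve pairwise, accumulating the modulus:
  Start with x ≡ 5 (mod 7).
  Combine with x ≡ 7 (mod 13): since gcd(7, 13) = 1, we get a unique residue mod 91.
    Write x = 5 + 7·t and substitute into x ≡ 7 (mod 13): 7·t ≡ 7 − 5 = 2 (mod 13).
    The inverse of 7 mod 13 is 2 (since 7·2 = 14 = 1·13 + 1), so t ≡ 2·2 = 4 ≡ 4 (mod 13).
    Then x = 5 + 7·4 = 33, valid modulo lcm(7, 13) = 91: x ≡ 33 (mod 91).
  Combine with x ≡ 3 (mod 4): since gcd(91, 4) = 1, we get a unique residue mod 364.
    Write x = 33 + 91·t and substitute into x ≡ 3 (mod 4): 91·t ≡ 3 − 33 = -30 (mod 4).
    Reduce coefficients mod 4: 3·t ≡ 2 (mod 4).
    The inverse of 3 mod 4 is 3 (since 3·3 = 9 = 2·4 + 1), so t ≡ 3·2 = 6 ≡ 2 (mod 4).
    Then x = 33 + 91·2 = 215, valid modulo lcm(91, 4) = 364: x ≡ 215 (mod 364).
Verify: 215 mod 7 = 5 ✓, 215 mod 13 = 7 ✓, 215 mod 4 = 3 ✓.

x ≡ 215 (mod 364).


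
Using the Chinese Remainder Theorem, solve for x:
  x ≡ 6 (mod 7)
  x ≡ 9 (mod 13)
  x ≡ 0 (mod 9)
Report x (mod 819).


Moduli 7, 13, 9 are pairwise coprime; by CRT there is a unique solution modulo M = 7 · 13 · 9 = 819.
Solve pairwise, accumulating the modulus:
  Start with x ≡ 6 (mod 7).
  Combine with x ≡ 9 (mod 13): since gcd(7, 13) = 1, we get a unique residue mod 91.
    Write x = 6 + 7·t and substitute into x ≡ 9 (mod 13): 7·t ≡ 9 − 6 = 3 (mod 13).
    The inverse of 7 mod 13 is 2 (since 7·2 = 14 = 1·13 + 1), so t ≡ 2·3 = 6 ≡ 6 (mod 13).
    Then x = 6 + 7·6 = 48, valid modulo lcm(7, 13) = 91: x ≡ 48 (mod 91).
  Combine with x ≡ 0 (mod 9): since gcd(91, 9) = 1, we get a unique residue mod 819.
    Write x = 48 + 91·t and substitute into x ≡ 0 (mod 9): 91·t ≡ 0 − 48 = -48 (mod 9).
    Reduce coefficients mod 9: 1·t ≡ 6 (mod 9).
    So t ≡ 6 (mod 9).
    Then x = 48 + 91·6 = 594, valid modulo lcm(91, 9) = 819: x ≡ 594 (mod 819).
Verify: 594 mod 7 = 6 ✓, 594 mod 13 = 9 ✓, 594 mod 9 = 0 ✓.

x ≡ 594 (mod 819).


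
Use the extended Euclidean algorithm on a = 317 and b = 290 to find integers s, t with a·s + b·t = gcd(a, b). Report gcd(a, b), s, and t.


Euclidean algorithm on (317, 290) — divide until remainder is 0:
  317 = 1 · 290 + 27
  290 = 10 · 27 + 20
  27 = 1 · 20 + 7
  20 = 2 · 7 + 6
  7 = 1 · 6 + 1
  6 = 6 · 1 + 0
gcd(317, 290) = 1.
Track Bezout coefficients alongside the remainders: start with r₀ = 317 = a·1 + b·0 (s = 1, t = 0) and r₁ = 290 = a·0 + b·1 (s = 0, t = 1); each new remainder r_{k+1} = r_{k-1} − q_k·r_k inherits s_{k+1} = s_{k-1} − q_k·s_k, t_{k+1} = t_{k-1} − q_k·t_k, so r_k = a·s_k + b·t_k at every step:
  q = 1: r = 27, s = 1 − 1·0 = 1, t = 0 − 1·1 = -1  (check: 317·1 + 290·(-1) = 27)
  q = 10: r = 20, s = 0 − 10·1 = -10, t = 1 − 10·(-1) = 11  (check: 317·(-10) + 290·11 = 20)
  q = 1: r = 7, s = 1 − 1·(-10) = 11, t = -1 − 1·11 = -12  (check: 317·11 + 290·(-12) = 7)
  q = 2: r = 6, s = -10 − 2·11 = -32, t = 11 − 2·(-12) = 35  (check: 317·(-32) + 290·35 = 6)
  q = 1: r = 1, s = 11 − 1·(-32) = 43, t = -12 − 1·35 = -47  (check: 317·43 + 290·(-47) = 1)
The row with r = 1 (the gcd) gives the Bezout coefficients s = 43, t = -47.
Result: 317 · (43) + 290 · (-47) = 1.

gcd(317, 290) = 1; s = 43, t = -47 (check: 317·43 + 290·(-47) = 1).


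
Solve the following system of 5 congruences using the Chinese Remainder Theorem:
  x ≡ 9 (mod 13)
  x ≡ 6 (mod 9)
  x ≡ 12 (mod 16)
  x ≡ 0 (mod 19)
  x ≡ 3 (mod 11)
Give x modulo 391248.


Product of moduli M = 13 · 9 · 16 · 19 · 11 = 391248.
Merge one congruence at a time:
  Start: x ≡ 9 (mod 13).
  Combine with x ≡ 6 (mod 9); new modulus lcm = 117.
    Write x = 9 + 13·t and substitute into x ≡ 6 (mod 9): 13·t ≡ 6 − 9 = -3 (mod 9).
    Reduce coefficients mod 9: 4·t ≡ 6 (mod 9).
    The inverse of 4 mod 9 is 7 (since 4·7 = 28 = 3·9 + 1), so t ≡ 7·6 = 42 ≡ 6 (mod 9).
    Then x = 9 + 13·6 = 87, valid modulo lcm(13, 9) = 117: x ≡ 87 (mod 117).
  Combine with x ≡ 12 (mod 16); new modulus lcm = 1872.
    Write x = 87 + 117·t and substitute into x ≡ 12 (mod 16): 117·t ≡ 12 − 87 = -75 (mod 16).
    Reduce coefficients mod 16: 5·t ≡ 5 (mod 16).
    The inverse of 5 mod 16 is 13 (since 5·13 = 65 = 4·16 + 1), so t ≡ 13·5 = 65 ≡ 1 (mod 16).
    Then x = 87 + 117·1 = 204, valid modulo lcm(117, 16) = 1872: x ≡ 204 (mod 1872).
  Combine with x ≡ 0 (mod 19); new modulus lcm = 35568.
    Write x = 204 + 1872·t and substitute into x ≡ 0 (mod 19): 1872·t ≡ 0 − 204 = -204 (mod 19).
    Reduce coefficients mod 19: 10·t ≡ 5 (mod 19).
    The inverse of 10 mod 19 is 2 (since 10·2 = 20 = 1·19 + 1), so t ≡ 2·5 = 10 ≡ 10 (mod 19).
    Then x = 204 + 1872·10 = 18924, valid modulo lcm(1872, 19) = 35568: x ≡ 18924 (mod 35568).
  Combine with x ≡ 3 (mod 11); new modulus lcm = 391248.
    Write x = 18924 + 35568·t and substitute into x ≡ 3 (mod 11): 35568·t ≡ 3 − 18924 = -18921 (mod 11).
    Reduce coefficients mod 11: 5·t ≡ 10 (mod 11).
    The inverse of 5 mod 11 is 9 (since 5·9 = 45 = 4·11 + 1), so t ≡ 9·10 = 90 ≡ 2 (mod 11).
    Then x = 18924 + 35568·2 = 90060, valid modulo lcm(35568, 11) = 391248: x ≡ 90060 (mod 391248).
Verify against each original: 90060 mod 13 = 9, 90060 mod 9 = 6, 90060 mod 16 = 12, 90060 mod 19 = 0, 90060 mod 11 = 3.

x ≡ 90060 (mod 391248).


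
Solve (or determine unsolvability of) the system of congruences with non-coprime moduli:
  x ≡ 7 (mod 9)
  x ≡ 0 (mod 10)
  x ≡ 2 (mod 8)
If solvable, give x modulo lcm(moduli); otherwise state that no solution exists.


Moduli 9, 10, 8 are not pairwise coprime, so CRT works modulo lcm(m_i) when all pairwise compatibility conditions hold.
Pairwise compatibility: gcd(m_i, m_j) must divide a_i - a_j for every pair.
Merge one congruence at a time:
  Start: x ≡ 7 (mod 9).
  Combine with x ≡ 0 (mod 10): gcd(9, 10) = 1; 0 - 7 = -7, which IS divisible by 1, so compatible.
    Write x = 7 + 9·t and substitute into x ≡ 0 (mod 10): 9·t ≡ 0 − 7 = -7 (mod 10).
    Reduce coefficients mod 10: 9·t ≡ 3 (mod 10).
    The inverse of 9 mod 10 is 9 (since 9·9 = 81 = 8·10 + 1), so t ≡ 9·3 = 27 ≡ 7 (mod 10).
    Then x = 7 + 9·7 = 70, valid modulo lcm(9, 10) = 90: x ≡ 70 (mod 90).
  Combine with x ≡ 2 (mod 8): gcd(90, 8) = 2; 2 - 70 = -68, which IS divisible by 2, so compatible.
    Write x = 70 + 90·t and substitute into x ≡ 2 (mod 8): 90·t ≡ 2 − 70 = -68 (mod 8).
    Divide the congruence (and modulus) by g = 2: 45·t ≡ -34 (mod 4).
    Reduce coefficients mod 4: 1·t ≡ 2 (mod 4).
    So t ≡ 2 (mod 4).
    Then x = 70 + 90·2 = 250, valid modulo lcm(90, 8) = 360: x ≡ 250 (mod 360).
Verify: 250 mod 9 = 7, 250 mod 10 = 0, 250 mod 8 = 2.

x ≡ 250 (mod 360).


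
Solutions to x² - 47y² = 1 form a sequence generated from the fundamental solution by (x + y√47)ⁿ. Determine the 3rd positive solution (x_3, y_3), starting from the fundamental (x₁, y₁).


Step 1: Find the fundamental solution (x₁, y₁) of x² - 47y² = 1.
  Expand √47 as a continued fraction. a₀ = ⌊√47⌋ = 6; iterate m_{k+1} = d_k·a_k − m_k, d_{k+1} = (47 − m_{k+1}²)/d_k, a_{k+1} = ⌊(a₀ + m_{k+1})/d_{k+1}⌋ (starting m₀ = 0, d₀ = 1), with convergents p_k = a_k·p_{k-1} + p_{k-2}, q_k = a_k·q_{k-1} + q_{k-2} (p₋₁ = 1, q₋₁ = 0):
  k = 0: a₀ = 6; p₀/q₀ = 6/1; p₀² − 47·q₀² = 36 − 47 = -11.
  k = 1: m = 6, d = 11, a = ⌊(6 + 6)/11⌋ = 1; p/q = (1·6 + 1)/(1·1 + 0) = 7/1; p² − 47·q² = 49 − 47 = 2.
  k = 2: m = 5, d = 2, a = ⌊(6 + 5)/2⌋ = 5; p/q = (5·7 + 6)/(5·1 + 1) = 41/6; p² − 47·q² = 1681 − 1692 = -11.
  k = 3: m = 5, d = 11, a = ⌊(6 + 5)/11⌋ = 1; p/q = (1·41 + 7)/(1·6 + 1) = 48/7; p² − 47·q² = 2304 − 2303 = 1.
  The first convergent with p² − 47·q² = 1 gives the fundamental solution (x₁, y₁) = (48, 7).
Step 2: Apply the recurrence (x_{n+1}, y_{n+1}) = (x₁x_n + 47y₁y_n, x₁y_n + y₁x_n) repeatedly.
  From (x_1, y_1) = (48, 7): x_2 = 48·48 + 47·7·7 = 4607; y_2 = 48·7 + 7·48 = 672.
  From (x_2, y_2) = (4607, 672): x_3 = 48·4607 + 47·7·672 = 442224; y_3 = 48·672 + 7·4607 = 64505.
Step 3: Verify x_3² - 47·y_3² = 195562066176 - 195562066175 = 1 (should be 1). ✓

(x_1, y_1) = (48, 7); (x_3, y_3) = (442224, 64505).


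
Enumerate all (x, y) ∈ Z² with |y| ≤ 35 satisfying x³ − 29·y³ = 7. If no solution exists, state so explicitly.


The equation is x³ - 29y³ = 7. For fixed y, x³ = 29·y³ + 7, so a solution requires the RHS to be a perfect cube.
Strategy: iterate y from -35 to 35, compute RHS = 29·y³ + 7, and check whether it is a (positive or negative) perfect cube.
Check small values of y:
  y = 0: RHS = 7 is not a perfect cube.
  y = 1: RHS = 36 is not a perfect cube.
  y = -1: RHS = -22 is not a perfect cube.
  y = 2: RHS = 239 is not a perfect cube.
  y = -2: RHS = -225 is not a perfect cube.
  y = 3: RHS = 790 is not a perfect cube.
  y = -3: RHS = -776 is not a perfect cube.
Continuing the search up to |y| = 35 finds no solutions either.
No (x, y) in the scanned range satisfies the equation.

No integer solutions with |y| ≤ 35.


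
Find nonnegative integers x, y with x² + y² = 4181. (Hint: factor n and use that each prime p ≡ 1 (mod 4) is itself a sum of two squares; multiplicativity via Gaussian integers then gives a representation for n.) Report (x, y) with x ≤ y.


Step 1: Factor n = 4181 = 37 · 113.
Step 2: Check the mod-4 condition on each prime factor: 37 ≡ 1 (mod 4), exponent 1; 113 ≡ 1 (mod 4), exponent 1.
All primes ≡ 3 (mod 4) appear to even exponent (or don't appear), so by the two-squares theorem n IS expressible as a sum of two squares.
Step 3: Build a representation. Here n = 37 · 113 is a product of primes ≡ 1 (mod 4). Each prime p ≡ 1 (mod 4) is itself a sum of two squares; find a² by testing p − a² for a perfect square:
  37: 37 − 1² = 36 = 6² ⇒ 37 = 1² + 6².
  113: 113 − 1² = 112, 113 − 2² = 109, 113 − 3² = 104, 113 − 4² = 97, 113 − 5² = 88, 113 − 6² = 77, 113 − 7² = 64 = 8² ⇒ 113 = 7² + 8².
  Combine using the Brahmagupta–Fibonacci identity (a² + b²)(c² + d²) = (ac − bd)² + (ad + bc)² = (ac + bd)² + (ad − bc)²:
  37 · 113 = 4181: from (1² + 6²)(7² + 8²), take (1·7 − 6·8, 1·8 + 6·7) = (7 − 48, 8 + 42) = (-41, 50); dropping signs (only squares matter) gives (41, 50); check 41² + 50² = 1681 + 2500 = 4181 ✓.
Step 4: Order so x ≤ y and verify: 41² + 50² = 1681 + 2500 = 4181 = n. ✓

n = 4181 = 41² + 50² (one valid representation with x ≤ y).


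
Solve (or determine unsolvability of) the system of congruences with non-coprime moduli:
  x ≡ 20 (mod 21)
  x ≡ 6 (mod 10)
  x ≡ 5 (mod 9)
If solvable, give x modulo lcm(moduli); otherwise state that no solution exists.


Moduli 21, 10, 9 are not pairwise coprime, so CRT works modulo lcm(m_i) when all pairwise compatibility conditions hold.
Pairwise compatibility: gcd(m_i, m_j) must divide a_i - a_j for every pair.
Merge one congruence at a time:
  Start: x ≡ 20 (mod 21).
  Combine with x ≡ 6 (mod 10): gcd(21, 10) = 1; 6 - 20 = -14, which IS divisible by 1, so compatible.
    Write x = 20 + 21·t and substitute into x ≡ 6 (mod 10): 21·t ≡ 6 − 20 = -14 (mod 10).
    Reduce coefficients mod 10: 1·t ≡ 6 (mod 10).
    So t ≡ 6 (mod 10).
    Then x = 20 + 21·6 = 146, valid modulo lcm(21, 10) = 210: x ≡ 146 (mod 210).
  Combine with x ≡ 5 (mod 9): gcd(210, 9) = 3; 5 - 146 = -141, which IS divisible by 3, so compatible.
    Write x = 146 + 210·t and substitute into x ≡ 5 (mod 9): 210·t ≡ 5 − 146 = -141 (mod 9).
    Divide the congruence (and modulus) by g = 3: 70·t ≡ -47 (mod 3).
    Reduce coefficients mod 3: 1·t ≡ 1 (mod 3).
    So t ≡ 1 (mod 3).
    Then x = 146 + 210·1 = 356, valid modulo lcm(210, 9) = 630: x ≡ 356 (mod 630).
Verify: 356 mod 21 = 20, 356 mod 10 = 6, 356 mod 9 = 5.

x ≡ 356 (mod 630).


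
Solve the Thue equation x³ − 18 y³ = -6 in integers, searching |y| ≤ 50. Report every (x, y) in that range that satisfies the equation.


The equation is x³ - 18y³ = -6. For fixed y, x³ = 18·y³ − 6, so a solution requires the RHS to be a perfect cube.
Strategy: iterate y from -50 to 50, compute RHS = 18·y³ − 6, and check whether it is a (positive or negative) perfect cube.
Check small values of y:
  y = 0: RHS = -6 is not a perfect cube.
  y = 1: RHS = 12 is not a perfect cube.
  y = -1: RHS = -24 is not a perfect cube.
  y = 2: RHS = 138 is not a perfect cube.
  y = -2: RHS = -150 is not a perfect cube.
  y = 3: RHS = 480 is not a perfect cube.
  y = -3: RHS = -492 is not a perfect cube.
Continuing the search up to |y| = 50 finds no solutions either.
No (x, y) in the scanned range satisfies the equation.

No integer solutions with |y| ≤ 50.


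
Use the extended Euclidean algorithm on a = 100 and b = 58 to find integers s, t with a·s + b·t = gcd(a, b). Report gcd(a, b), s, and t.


Euclidean algorithm on (100, 58) — divide until remainder is 0:
  100 = 1 · 58 + 42
  58 = 1 · 42 + 16
  42 = 2 · 16 + 10
  16 = 1 · 10 + 6
  10 = 1 · 6 + 4
  6 = 1 · 4 + 2
  4 = 2 · 2 + 0
gcd(100, 58) = 2.
Track Bezout coefficients alongside the remainders: start with r₀ = 100 = a·1 + b·0 (s = 1, t = 0) and r₁ = 58 = a·0 + b·1 (s = 0, t = 1); each new remainder r_{k+1} = r_{k-1} − q_k·r_k inherits s_{k+1} = s_{k-1} − q_k·s_k, t_{k+1} = t_{k-1} − q_k·t_k, so r_k = a·s_k + b·t_k at every step:
  q = 1: r = 42, s = 1 − 1·0 = 1, t = 0 − 1·1 = -1  (check: 100·1 + 58·(-1) = 42)
  q = 1: r = 16, s = 0 − 1·1 = -1, t = 1 − 1·(-1) = 2  (check: 100·(-1) + 58·2 = 16)
  q = 2: r = 10, s = 1 − 2·(-1) = 3, t = -1 − 2·2 = -5  (check: 100·3 + 58·(-5) = 10)
  q = 1: r = 6, s = -1 − 1·3 = -4, t = 2 − 1·(-5) = 7  (check: 100·(-4) + 58·7 = 6)
  q = 1: r = 4, s = 3 − 1·(-4) = 7, t = -5 − 1·7 = -12  (check: 100·7 + 58·(-12) = 4)
  q = 1: r = 2, s = -4 − 1·7 = -11, t = 7 − 1·(-12) = 19  (check: 100·(-11) + 58·19 = 2)
The row with r = 2 (the gcd) gives the Bezout coefficients s = -11, t = 19.
Result: 100 · (-11) + 58 · (19) = 2.

gcd(100, 58) = 2; s = -11, t = 19 (check: 100·(-11) + 58·19 = 2).


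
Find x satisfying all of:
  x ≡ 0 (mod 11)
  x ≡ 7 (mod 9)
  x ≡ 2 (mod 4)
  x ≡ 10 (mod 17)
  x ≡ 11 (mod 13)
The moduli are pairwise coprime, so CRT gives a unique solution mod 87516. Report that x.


Product of moduli M = 11 · 9 · 4 · 17 · 13 = 87516.
Merge one congruence at a time:
  Start: x ≡ 0 (mod 11).
  Combine with x ≡ 7 (mod 9); new modulus lcm = 99.
    Write x = 0 + 11·t and substitute into x ≡ 7 (mod 9): 11·t ≡ 7 − 0 = 7 (mod 9).
    Reduce coefficients mod 9: 2·t ≡ 7 (mod 9).
    The inverse of 2 mod 9 is 5 (since 2·5 = 10 = 1·9 + 1), so t ≡ 5·7 = 35 ≡ 8 (mod 9).
    Then x = 0 + 11·8 = 88, valid modulo lcm(11, 9) = 99: x ≡ 88 (mod 99).
  Combine with x ≡ 2 (mod 4); new modulus lcm = 396.
    Write x = 88 + 99·t and substitute into x ≡ 2 (mod 4): 99·t ≡ 2 − 88 = -86 (mod 4).
    Reduce coefficients mod 4: 3·t ≡ 2 (mod 4).
    The inverse of 3 mod 4 is 3 (since 3·3 = 9 = 2·4 + 1), so t ≡ 3·2 = 6 ≡ 2 (mod 4).
    Then x = 88 + 99·2 = 286, valid modulo lcm(99, 4) = 396: x ≡ 286 (mod 396).
  Combine with x ≡ 10 (mod 17); new modulus lcm = 6732.
    Write x = 286 + 396·t and substitute into x ≡ 10 (mod 17): 396·t ≡ 10 − 286 = -276 (mod 17).
    Reduce coefficients mod 17: 5·t ≡ 13 (mod 17).
    The inverse of 5 mod 17 is 7 (since 5·7 = 35 = 2·17 + 1), so t ≡ 7·13 = 91 ≡ 6 (mod 17).
    Then x = 286 + 396·6 = 2662, valid modulo lcm(396, 17) = 6732: x ≡ 2662 (mod 6732).
  Combine with x ≡ 11 (mod 13); new modulus lcm = 87516.
    Write x = 2662 + 6732·t and substitute into x ≡ 11 (mod 13): 6732·t ≡ 11 − 2662 = -2651 (mod 13).
    Reduce coefficients mod 13: 11·t ≡ 1 (mod 13).
    The inverse of 11 mod 13 is 6 (since 11·6 = 66 = 5·13 + 1), so t ≡ 6·1 = 6 ≡ 6 (mod 13).
    Then x = 2662 + 6732·6 = 43054, valid modulo lcm(6732, 13) = 87516: x ≡ 43054 (mod 87516).
Verify against each original: 43054 mod 11 = 0, 43054 mod 9 = 7, 43054 mod 4 = 2, 43054 mod 17 = 10, 43054 mod 13 = 11.

x ≡ 43054 (mod 87516).


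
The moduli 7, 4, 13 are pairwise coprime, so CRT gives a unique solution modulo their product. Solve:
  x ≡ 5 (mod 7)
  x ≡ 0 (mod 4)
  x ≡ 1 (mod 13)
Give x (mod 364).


Moduli 7, 4, 13 are pairwise coprime; by CRT there is a unique solution modulo M = 7 · 4 · 13 = 364.
Solve pairwise, accumulating the modulus:
  Start with x ≡ 5 (mod 7).
  Combine with x ≡ 0 (mod 4): since gcd(7, 4) = 1, we get a unique residue mod 28.
    Write x = 5 + 7·t and substitute into x ≡ 0 (mod 4): 7·t ≡ 0 − 5 = -5 (mod 4).
    Reduce coefficients mod 4: 3·t ≡ 3 (mod 4).
    The inverse of 3 mod 4 is 3 (since 3·3 = 9 = 2·4 + 1), so t ≡ 3·3 = 9 ≡ 1 (mod 4).
    Then x = 5 + 7·1 = 12, valid modulo lcm(7, 4) = 28: x ≡ 12 (mod 28).
  Combine with x ≡ 1 (mod 13): since gcd(28, 13) = 1, we get a unique residue mod 364.
    Write x = 12 + 28·t and substitute into x ≡ 1 (mod 13): 28·t ≡ 1 − 12 = -11 (mod 13).
    Reduce coefficients mod 13: 2·t ≡ 2 (mod 13).
    The inverse of 2 mod 13 is 7 (since 2·7 = 14 = 1·13 + 1), so t ≡ 7·2 = 14 ≡ 1 (mod 13).
    Then x = 12 + 28·1 = 40, valid modulo lcm(28, 13) = 364: x ≡ 40 (mod 364).
Verify: 40 mod 7 = 5 ✓, 40 mod 4 = 0 ✓, 40 mod 13 = 1 ✓.

x ≡ 40 (mod 364).


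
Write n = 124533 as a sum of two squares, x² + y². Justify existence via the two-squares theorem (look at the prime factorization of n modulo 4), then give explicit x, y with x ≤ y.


Step 1: Factor n = 124533 = 3^2 · 101 · 137.
Step 2: Check the mod-4 condition on each prime factor: 3 ≡ 3 (mod 4), exponent 2 (must be even); 101 ≡ 1 (mod 4), exponent 1; 137 ≡ 1 (mod 4), exponent 1.
All primes ≡ 3 (mod 4) appear to even exponent (or don't appear), so by the two-squares theorem n IS expressible as a sum of two squares.
Step 3: Build a representation. Group n = k² · m with k = 3 and m = 101 · 137 = 13837 (a product of primes ≡ 1 (mod 4)); a representation of m scales to one of n via (k·x)² + (k·y)² = k²(x² + y²). Each prime p ≡ 1 (mod 4) is itself a sum of two squares; find a² by testing p − a² for a perfect square:
  101: 101 − 1² = 100 = 10² ⇒ 101 = 1² + 10².
  137: 137 − 1² = 136, 137 − 2² = 133, 137 − 3² = 128, 137 − 4² = 121 = 11² ⇒ 137 = 4² + 11².
  Combine using the Brahmagupta–Fibonacci identity (a² + b²)(c² + d²) = (ac − bd)² + (ad + bc)² = (ac + bd)² + (ad − bc)²:
  101 · 137 = 13837: from (1² + 10²)(4² + 11²), take (1·4 − 10·11, 1·11 + 10·4) = (4 − 110, 11 + 40) = (-106, 51); dropping signs (only squares matter) gives (106, 51); check 106² + 51² = 11236 + 2601 = 13837 ✓.
  Scale by k = 3: (3·106, 3·51) = (318, 153).
Step 4: Order so x ≤ y and verify: 153² + 318² = 23409 + 101124 = 124533 = n. ✓

n = 124533 = 153² + 318² (one valid representation with x ≤ y).


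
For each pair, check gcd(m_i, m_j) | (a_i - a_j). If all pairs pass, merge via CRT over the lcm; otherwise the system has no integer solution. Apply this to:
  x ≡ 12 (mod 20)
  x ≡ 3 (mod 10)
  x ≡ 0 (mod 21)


Moduli 20, 10, 21 are not pairwise coprime, so CRT works modulo lcm(m_i) when all pairwise compatibility conditions hold.
Pairwise compatibility: gcd(m_i, m_j) must divide a_i - a_j for every pair.
Merge one congruence at a time:
  Start: x ≡ 12 (mod 20).
  Combine with x ≡ 3 (mod 10): gcd(20, 10) = 10, and 3 - 12 = -9 is NOT divisible by 10.
    ⇒ system is inconsistent (no integer solution).

No solution (the system is inconsistent).


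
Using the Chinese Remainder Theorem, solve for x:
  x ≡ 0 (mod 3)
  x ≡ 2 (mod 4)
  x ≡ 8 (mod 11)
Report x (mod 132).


Moduli 3, 4, 11 are pairwise coprime; by CRT there is a unique solution modulo M = 3 · 4 · 11 = 132.
Solve pairwise, accumulating the modulus:
  Start with x ≡ 0 (mod 3).
  Combine with x ≡ 2 (mod 4): since gcd(3, 4) = 1, we get a unique residue mod 12.
    Write x = 0 + 3·t and substitute into x ≡ 2 (mod 4): 3·t ≡ 2 − 0 = 2 (mod 4).
    The inverse of 3 mod 4 is 3 (since 3·3 = 9 = 2·4 + 1), so t ≡ 3·2 = 6 ≡ 2 (mod 4).
    Then x = 0 + 3·2 = 6, valid modulo lcm(3, 4) = 12: x ≡ 6 (mod 12).
  Combine with x ≡ 8 (mod 11): since gcd(12, 11) = 1, we get a unique residue mod 132.
    Write x = 6 + 12·t and substitute into x ≡ 8 (mod 11): 12·t ≡ 8 − 6 = 2 (mod 11).
    Reduce coefficients mod 11: 1·t ≡ 2 (mod 11).
    So t ≡ 2 (mod 11).
    Then x = 6 + 12·2 = 30, valid modulo lcm(12, 11) = 132: x ≡ 30 (mod 132).
Verify: 30 mod 3 = 0 ✓, 30 mod 4 = 2 ✓, 30 mod 11 = 8 ✓.

x ≡ 30 (mod 132).


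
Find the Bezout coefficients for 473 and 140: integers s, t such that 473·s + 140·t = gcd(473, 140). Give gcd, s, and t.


Euclidean algorithm on (473, 140) — divide until remainder is 0:
  473 = 3 · 140 + 53
  140 = 2 · 53 + 34
  53 = 1 · 34 + 19
  34 = 1 · 19 + 15
  19 = 1 · 15 + 4
  15 = 3 · 4 + 3
  4 = 1 · 3 + 1
  3 = 3 · 1 + 0
gcd(473, 140) = 1.
Track Bezout coefficients alongside the remainders: start with r₀ = 473 = a·1 + b·0 (s = 1, t = 0) and r₁ = 140 = a·0 + b·1 (s = 0, t = 1); each new remainder r_{k+1} = r_{k-1} − q_k·r_k inherits s_{k+1} = s_{k-1} − q_k·s_k, t_{k+1} = t_{k-1} − q_k·t_k, so r_k = a·s_k + b·t_k at every step:
  q = 3: r = 53, s = 1 − 3·0 = 1, t = 0 − 3·1 = -3  (check: 473·1 + 140·(-3) = 53)
  q = 2: r = 34, s = 0 − 2·1 = -2, t = 1 − 2·(-3) = 7  (check: 473·(-2) + 140·7 = 34)
  q = 1: r = 19, s = 1 − 1·(-2) = 3, t = -3 − 1·7 = -10  (check: 473·3 + 140·(-10) = 19)
  q = 1: r = 15, s = -2 − 1·3 = -5, t = 7 − 1·(-10) = 17  (check: 473·(-5) + 140·17 = 15)
  q = 1: r = 4, s = 3 − 1·(-5) = 8, t = -10 − 1·17 = -27  (check: 473·8 + 140·(-27) = 4)
  q = 3: r = 3, s = -5 − 3·8 = -29, t = 17 − 3·(-27) = 98  (check: 473·(-29) + 140·98 = 3)
  q = 1: r = 1, s = 8 − 1·(-29) = 37, t = -27 − 1·98 = -125  (check: 473·37 + 140·(-125) = 1)
The row with r = 1 (the gcd) gives the Bezout coefficients s = 37, t = -125.
Result: 473 · (37) + 140 · (-125) = 1.

gcd(473, 140) = 1; s = 37, t = -125 (check: 473·37 + 140·(-125) = 1).


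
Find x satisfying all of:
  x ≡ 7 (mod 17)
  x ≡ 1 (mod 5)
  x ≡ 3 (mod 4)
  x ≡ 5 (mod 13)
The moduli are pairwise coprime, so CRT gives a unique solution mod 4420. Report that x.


Product of moduli M = 17 · 5 · 4 · 13 = 4420.
Merge one congruence at a time:
  Start: x ≡ 7 (mod 17).
  Combine with x ≡ 1 (mod 5); new modulus lcm = 85.
    Write x = 7 + 17·t and substitute into x ≡ 1 (mod 5): 17·t ≡ 1 − 7 = -6 (mod 5).
    Reduce coefficients mod 5: 2·t ≡ 4 (mod 5).
    The inverse of 2 mod 5 is 3 (since 2·3 = 6 = 1·5 + 1), so t ≡ 3·4 = 12 ≡ 2 (mod 5).
    Then x = 7 + 17·2 = 41, valid modulo lcm(17, 5) = 85: x ≡ 41 (mod 85).
  Combine with x ≡ 3 (mod 4); new modulus lcm = 340.
    Write x = 41 + 85·t and substitute into x ≡ 3 (mod 4): 85·t ≡ 3 − 41 = -38 (mod 4).
    Reduce coefficients mod 4: 1·t ≡ 2 (mod 4).
    So t ≡ 2 (mod 4).
    Then x = 41 + 85·2 = 211, valid modulo lcm(85, 4) = 340: x ≡ 211 (mod 340).
  Combine with x ≡ 5 (mod 13); new modulus lcm = 4420.
    Write x = 211 + 340·t and substitute into x ≡ 5 (mod 13): 340·t ≡ 5 − 211 = -206 (mod 13).
    Reduce coefficients mod 13: 2·t ≡ 2 (mod 13).
    The inverse of 2 mod 13 is 7 (since 2·7 = 14 = 1·13 + 1), so t ≡ 7·2 = 14 ≡ 1 (mod 13).
    Then x = 211 + 340·1 = 551, valid modulo lcm(340, 13) = 4420: x ≡ 551 (mod 4420).
Verify against each original: 551 mod 17 = 7, 551 mod 5 = 1, 551 mod 4 = 3, 551 mod 13 = 5.

x ≡ 551 (mod 4420).


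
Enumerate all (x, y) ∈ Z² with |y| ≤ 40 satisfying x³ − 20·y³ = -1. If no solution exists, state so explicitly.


The equation is x³ - 20y³ = -1. For fixed y, x³ = 20·y³ − 1, so a solution requires the RHS to be a perfect cube.
Strategy: iterate y from -40 to 40, compute RHS = 20·y³ − 1, and check whether it is a (positive or negative) perfect cube.
Check small values of y:
  y = 0: RHS = -1 = (-1)³ ⇒ x = -1 works.
  y = 1: RHS = 19 is not a perfect cube.
  y = -1: RHS = -21 is not a perfect cube.
  y = 2: RHS = 159 is not a perfect cube.
  y = -2: RHS = -161 is not a perfect cube.
  y = 3: RHS = 539 is not a perfect cube.
  y = -3: RHS = -541 is not a perfect cube.
Continuing, at y = 7: RHS = 6859 = (19)³ ⇒ x = 19 works.
Searching the remaining y in |y| ≤ 40 finds no further solutions.
Collected solutions: (-1, 0), (19, 7).

Solutions (with |y| ≤ 40): (-1, 0), (19, 7).


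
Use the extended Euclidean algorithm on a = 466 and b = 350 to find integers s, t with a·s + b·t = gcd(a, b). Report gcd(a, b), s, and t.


Euclidean algorithm on (466, 350) — divide until remainder is 0:
  466 = 1 · 350 + 116
  350 = 3 · 116 + 2
  116 = 58 · 2 + 0
gcd(466, 350) = 2.
Track Bezout coefficients alongside the remainders: start with r₀ = 466 = a·1 + b·0 (s = 1, t = 0) and r₁ = 350 = a·0 + b·1 (s = 0, t = 1); each new remainder r_{k+1} = r_{k-1} − q_k·r_k inherits s_{k+1} = s_{k-1} − q_k·s_k, t_{k+1} = t_{k-1} − q_k·t_k, so r_k = a·s_k + b·t_k at every step:
  q = 1: r = 116, s = 1 − 1·0 = 1, t = 0 − 1·1 = -1  (check: 466·1 + 350·(-1) = 116)
  q = 3: r = 2, s = 0 − 3·1 = -3, t = 1 − 3·(-1) = 4  (check: 466·(-3) + 350·4 = 2)
The row with r = 2 (the gcd) gives the Bezout coefficients s = -3, t = 4.
Result: 466 · (-3) + 350 · (4) = 2.

gcd(466, 350) = 2; s = -3, t = 4 (check: 466·(-3) + 350·4 = 2).


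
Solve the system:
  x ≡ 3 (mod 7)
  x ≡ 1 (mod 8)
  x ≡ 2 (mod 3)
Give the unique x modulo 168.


Moduli 7, 8, 3 are pairwise coprime; by CRT there is a unique solution modulo M = 7 · 8 · 3 = 168.
Solve pairwise, accumulating the modulus:
  Start with x ≡ 3 (mod 7).
  Combine with x ≡ 1 (mod 8): since gcd(7, 8) = 1, we get a unique residue mod 56.
    Write x = 3 + 7·t and substitute into x ≡ 1 (mod 8): 7·t ≡ 1 − 3 = -2 (mod 8).
    Reduce coefficients mod 8: 7·t ≡ 6 (mod 8).
    The inverse of 7 mod 8 is 7 (since 7·7 = 49 = 6·8 + 1), so t ≡ 7·6 = 42 ≡ 2 (mod 8).
    Then x = 3 + 7·2 = 17, valid modulo lcm(7, 8) = 56: x ≡ 17 (mod 56).
  Combine with x ≡ 2 (mod 3): since gcd(56, 3) = 1, we get a unique residue mod 168.
    Write x = 17 + 56·t and substitute into x ≡ 2 (mod 3): 56·t ≡ 2 − 17 = -15 (mod 3).
    Reduce coefficients mod 3: 2·t ≡ 0 (mod 3).
    The inverse of 2 mod 3 is 2 (since 2·2 = 4 = 1·3 + 1), so t ≡ 2·0 = 0 ≡ 0 (mod 3).
    Then x = 17 + 56·0 = 17, valid modulo lcm(56, 3) = 168: x ≡ 17 (mod 168).
Verify: 17 mod 7 = 3 ✓, 17 mod 8 = 1 ✓, 17 mod 3 = 2 ✓.

x ≡ 17 (mod 168).


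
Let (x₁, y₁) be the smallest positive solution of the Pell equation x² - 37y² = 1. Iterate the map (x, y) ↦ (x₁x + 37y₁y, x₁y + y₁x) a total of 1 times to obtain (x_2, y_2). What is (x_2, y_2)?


Step 1: Find the fundamental solution (x₁, y₁) of x² - 37y² = 1.
  Expand √37 as a continued fraction. a₀ = ⌊√37⌋ = 6; iterate m_{k+1} = d_k·a_k − m_k, d_{k+1} = (37 − m_{k+1}²)/d_k, a_{k+1} = ⌊(a₀ + m_{k+1})/d_{k+1}⌋ (starting m₀ = 0, d₀ = 1), with convergents p_k = a_k·p_{k-1} + p_{k-2}, q_k = a_k·q_{k-1} + q_{k-2} (p₋₁ = 1, q₋₁ = 0):
  k = 0: a₀ = 6; p₀/q₀ = 6/1; p₀² − 37·q₀² = 36 − 37 = -1.
  k = 1: m = 6, d = 1, a = ⌊(6 + 6)/1⌋ = 12; p/q = (12·6 + 1)/(12·1 + 0) = 73/12; p² − 37·q² = 5329 − 5328 = 1.
  The first convergent with p² − 37·q² = 1 gives the fundamental solution (x₁, y₁) = (73, 12).
Step 2: Apply the recurrence (x_{n+1}, y_{n+1}) = (x₁x_n + 37y₁y_n, x₁y_n + y₁x_n) repeatedly.
  From (x_1, y_1) = (73, 12): x_2 = 73·73 + 37·12·12 = 10657; y_2 = 73·12 + 12·73 = 1752.
Step 3: Verify x_2² - 37·y_2² = 113571649 - 113571648 = 1 (should be 1). ✓

(x_1, y_1) = (73, 12); (x_2, y_2) = (10657, 1752).


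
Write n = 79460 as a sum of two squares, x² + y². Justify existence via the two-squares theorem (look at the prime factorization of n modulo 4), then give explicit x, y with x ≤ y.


Step 1: Factor n = 79460 = 2^2 · 5 · 29 · 137.
Step 2: Check the mod-4 condition on each prime factor: 2 = 2 (special); 5 ≡ 1 (mod 4), exponent 1; 29 ≡ 1 (mod 4), exponent 1; 137 ≡ 1 (mod 4), exponent 1.
All primes ≡ 3 (mod 4) appear to even exponent (or don't appear), so by the two-squares theorem n IS expressible as a sum of two squares.
Step 3: Build a representation. Group n = k² · m with k = 2 and m = 5 · 29 · 137 = 19865 (a product of primes ≡ 1 (mod 4)); a representation of m scales to one of n via (k·x)² + (k·y)² = k²(x² + y²). Each prime p ≡ 1 (mod 4) is itself a sum of two squares; find a² by testing p − a² for a perfect square:
  5: 5 − 1² = 4 = 2² ⇒ 5 = 1² + 2².
  29: 29 − 1² = 28, 29 − 2² = 25 = 5² ⇒ 29 = 2² + 5².
  137: 137 − 1² = 136, 137 − 2² = 133, 137 − 3² = 128, 137 − 4² = 121 = 11² ⇒ 137 = 4² + 11².
  Combine using the Brahmagupta–Fibonacci identity (a² + b²)(c² + d²) = (ac − bd)² + (ad + bc)² = (ac + bd)² + (ad − bc)²:
  5 · 29 = 145: from (1² + 2²)(2² + 5²), take (1·2 − 2·5, 1·5 + 2·2) = (2 − 10, 5 + 4) = (-8, 9); dropping signs (only squares matter) gives (8, 9); check 8² + 9² = 64 + 81 = 145 ✓.
  145 · 137 = 19865: from (8² + 9²)(4² + 11²), take (8·4 − 9·11, 8·11 + 9·4) = (32 − 99, 88 + 36) = (-67, 124); dropping signs (only squares matter) gives (67, 124); check 67² + 124² = 4489 + 15376 = 19865 ✓.
  Scale by k = 2: (2·67, 2·124) = (134, 248).
Step 4: Order so x ≤ y and verify: 134² + 248² = 17956 + 61504 = 79460 = n. ✓

n = 79460 = 134² + 248² (one valid representation with x ≤ y).


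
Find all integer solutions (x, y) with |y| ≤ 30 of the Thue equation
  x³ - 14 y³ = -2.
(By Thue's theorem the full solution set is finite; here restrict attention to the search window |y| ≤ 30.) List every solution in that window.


The equation is x³ - 14y³ = -2. For fixed y, x³ = 14·y³ − 2, so a solution requires the RHS to be a perfect cube.
Strategy: iterate y from -30 to 30, compute RHS = 14·y³ − 2, and check whether it is a (positive or negative) perfect cube.
Check small values of y:
  y = 0: RHS = -2 is not a perfect cube.
  y = 1: RHS = 12 is not a perfect cube.
  y = -1: RHS = -16 is not a perfect cube.
  y = 2: RHS = 110 is not a perfect cube.
  y = -2: RHS = -114 is not a perfect cube.
  y = 3: RHS = 376 is not a perfect cube.
  y = -3: RHS = -380 is not a perfect cube.
Continuing the search up to |y| = 30 finds no solutions either.
No (x, y) in the scanned range satisfies the equation.

No integer solutions with |y| ≤ 30.
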